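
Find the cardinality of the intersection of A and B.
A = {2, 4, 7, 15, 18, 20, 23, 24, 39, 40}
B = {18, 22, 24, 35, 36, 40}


Set A = {2, 4, 7, 15, 18, 20, 23, 24, 39, 40}
Set B = {18, 22, 24, 35, 36, 40}
A ∩ B = {18, 24, 40}
|A ∩ B| = 3

3


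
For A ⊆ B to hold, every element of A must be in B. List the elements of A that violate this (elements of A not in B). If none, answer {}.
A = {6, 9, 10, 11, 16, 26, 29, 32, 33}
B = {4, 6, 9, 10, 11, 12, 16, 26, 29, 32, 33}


Set A = {6, 9, 10, 11, 16, 26, 29, 32, 33}
Set B = {4, 6, 9, 10, 11, 12, 16, 26, 29, 32, 33}
Check each element of A against B:
6 ∈ B, 9 ∈ B, 10 ∈ B, 11 ∈ B, 16 ∈ B, 26 ∈ B, 29 ∈ B, 32 ∈ B, 33 ∈ B
Elements of A not in B: {}

{}


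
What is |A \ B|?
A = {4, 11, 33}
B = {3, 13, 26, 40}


Set A = {4, 11, 33}
Set B = {3, 13, 26, 40}
A \ B = {4, 11, 33}
|A \ B| = 3

3


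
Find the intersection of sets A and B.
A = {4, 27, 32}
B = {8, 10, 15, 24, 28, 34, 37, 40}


Set A = {4, 27, 32}
Set B = {8, 10, 15, 24, 28, 34, 37, 40}
A ∩ B includes only elements in both sets.
Check each element of A against B:
4 ✗, 27 ✗, 32 ✗
A ∩ B = {}

{}


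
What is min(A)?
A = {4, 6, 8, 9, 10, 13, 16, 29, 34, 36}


Set A = {4, 6, 8, 9, 10, 13, 16, 29, 34, 36}
Elements in ascending order: 4, 6, 8, 9, 10, 13, 16, 29, 34, 36
The smallest element is 4.

4


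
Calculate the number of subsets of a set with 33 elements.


The set has 33 elements.
The power set contains all possible subsets.
|P(A)| = 2^|A| = 2^33 = 8589934592

8589934592


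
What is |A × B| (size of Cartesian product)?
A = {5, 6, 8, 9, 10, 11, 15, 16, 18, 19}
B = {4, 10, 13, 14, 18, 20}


Set A = {5, 6, 8, 9, 10, 11, 15, 16, 18, 19} has 10 elements.
Set B = {4, 10, 13, 14, 18, 20} has 6 elements.
|A × B| = |A| × |B| = 10 × 6 = 60

60


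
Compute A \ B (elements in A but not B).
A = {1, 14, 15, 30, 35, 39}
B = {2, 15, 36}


Set A = {1, 14, 15, 30, 35, 39}
Set B = {2, 15, 36}
A \ B includes elements in A that are not in B.
Check each element of A:
1 (not in B, keep), 14 (not in B, keep), 15 (in B, remove), 30 (not in B, keep), 35 (not in B, keep), 39 (not in B, keep)
A \ B = {1, 14, 30, 35, 39}

{1, 14, 30, 35, 39}


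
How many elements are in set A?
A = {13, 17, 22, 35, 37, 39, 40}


Set A = {13, 17, 22, 35, 37, 39, 40}
Listing elements: 13, 17, 22, 35, 37, 39, 40
Counting: 7 elements
|A| = 7

7


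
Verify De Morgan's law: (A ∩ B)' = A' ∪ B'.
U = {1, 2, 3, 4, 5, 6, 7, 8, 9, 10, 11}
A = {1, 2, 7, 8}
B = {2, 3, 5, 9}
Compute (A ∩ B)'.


U = {1, 2, 3, 4, 5, 6, 7, 8, 9, 10, 11}
A = {1, 2, 7, 8}, B = {2, 3, 5, 9}
A ∩ B = {2}
(A ∩ B)' = U \ (A ∩ B) = {1, 3, 4, 5, 6, 7, 8, 9, 10, 11}
Verification via A' ∪ B': A' = {3, 4, 5, 6, 9, 10, 11}, B' = {1, 4, 6, 7, 8, 10, 11}
A' ∪ B' = {1, 3, 4, 5, 6, 7, 8, 9, 10, 11} ✓

{1, 3, 4, 5, 6, 7, 8, 9, 10, 11}


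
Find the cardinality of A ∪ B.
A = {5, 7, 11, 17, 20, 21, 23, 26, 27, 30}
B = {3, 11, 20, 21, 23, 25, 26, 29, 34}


Set A = {5, 7, 11, 17, 20, 21, 23, 26, 27, 30}, |A| = 10
Set B = {3, 11, 20, 21, 23, 25, 26, 29, 34}, |B| = 9
A ∩ B = {11, 20, 21, 23, 26}, |A ∩ B| = 5
|A ∪ B| = |A| + |B| - |A ∩ B| = 10 + 9 - 5 = 14

14


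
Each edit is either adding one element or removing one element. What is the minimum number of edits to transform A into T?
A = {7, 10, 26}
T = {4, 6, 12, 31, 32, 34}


Set A = {7, 10, 26}
Set T = {4, 6, 12, 31, 32, 34}
Elements to remove from A (in A, not in T): {7, 10, 26} → 3 removals
Elements to add to A (in T, not in A): {4, 6, 12, 31, 32, 34} → 6 additions
Total edits = 3 + 6 = 9

9


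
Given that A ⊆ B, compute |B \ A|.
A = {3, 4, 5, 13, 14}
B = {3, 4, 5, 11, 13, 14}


Set A = {3, 4, 5, 13, 14}, |A| = 5
Set B = {3, 4, 5, 11, 13, 14}, |B| = 6
Since A ⊆ B: B \ A = {11}
|B| - |A| = 6 - 5 = 1

1


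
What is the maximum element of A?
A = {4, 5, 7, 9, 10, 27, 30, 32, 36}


Set A = {4, 5, 7, 9, 10, 27, 30, 32, 36}
Elements in ascending order: 4, 5, 7, 9, 10, 27, 30, 32, 36
The largest element is 36.

36


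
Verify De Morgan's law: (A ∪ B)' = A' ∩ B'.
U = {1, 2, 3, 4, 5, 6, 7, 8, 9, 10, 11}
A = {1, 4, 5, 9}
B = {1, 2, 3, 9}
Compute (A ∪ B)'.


U = {1, 2, 3, 4, 5, 6, 7, 8, 9, 10, 11}
A = {1, 4, 5, 9}, B = {1, 2, 3, 9}
A ∪ B = {1, 2, 3, 4, 5, 9}
(A ∪ B)' = U \ (A ∪ B) = {6, 7, 8, 10, 11}
Verification via A' ∩ B': A' = {2, 3, 6, 7, 8, 10, 11}, B' = {4, 5, 6, 7, 8, 10, 11}
A' ∩ B' = {6, 7, 8, 10, 11} ✓

{6, 7, 8, 10, 11}


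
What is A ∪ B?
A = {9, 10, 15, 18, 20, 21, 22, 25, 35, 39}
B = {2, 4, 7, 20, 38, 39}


Set A = {9, 10, 15, 18, 20, 21, 22, 25, 35, 39}
Set B = {2, 4, 7, 20, 38, 39}
A ∪ B includes all elements in either set.
Elements from A: {9, 10, 15, 18, 20, 21, 22, 25, 35, 39}
Elements from B not already included: {2, 4, 7, 38}
A ∪ B = {2, 4, 7, 9, 10, 15, 18, 20, 21, 22, 25, 35, 38, 39}

{2, 4, 7, 9, 10, 15, 18, 20, 21, 22, 25, 35, 38, 39}


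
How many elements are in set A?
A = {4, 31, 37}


Set A = {4, 31, 37}
Listing elements: 4, 31, 37
Counting: 3 elements
|A| = 3

3


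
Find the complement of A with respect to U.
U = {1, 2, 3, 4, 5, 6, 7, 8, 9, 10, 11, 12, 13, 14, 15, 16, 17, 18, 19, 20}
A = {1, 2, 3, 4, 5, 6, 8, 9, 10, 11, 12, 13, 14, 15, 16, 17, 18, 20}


Universal set U = {1, 2, 3, 4, 5, 6, 7, 8, 9, 10, 11, 12, 13, 14, 15, 16, 17, 18, 19, 20}
Set A = {1, 2, 3, 4, 5, 6, 8, 9, 10, 11, 12, 13, 14, 15, 16, 17, 18, 20}
A' = U \ A = elements in U but not in A
Checking each element of U:
1 (in A, exclude), 2 (in A, exclude), 3 (in A, exclude), 4 (in A, exclude), 5 (in A, exclude), 6 (in A, exclude), 7 (not in A, include), 8 (in A, exclude), 9 (in A, exclude), 10 (in A, exclude), 11 (in A, exclude), 12 (in A, exclude), 13 (in A, exclude), 14 (in A, exclude), 15 (in A, exclude), 16 (in A, exclude), 17 (in A, exclude), 18 (in A, exclude), 19 (not in A, include), 20 (in A, exclude)
A' = {7, 19}

{7, 19}


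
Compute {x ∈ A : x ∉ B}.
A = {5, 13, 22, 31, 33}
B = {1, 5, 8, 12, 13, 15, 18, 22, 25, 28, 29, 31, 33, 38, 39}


Set A = {5, 13, 22, 31, 33}
Set B = {1, 5, 8, 12, 13, 15, 18, 22, 25, 28, 29, 31, 33, 38, 39}
Check each element of A against B:
5 ∈ B, 13 ∈ B, 22 ∈ B, 31 ∈ B, 33 ∈ B
Elements of A not in B: {}

{}


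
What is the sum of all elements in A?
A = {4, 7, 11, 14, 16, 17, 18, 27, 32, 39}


Set A = {4, 7, 11, 14, 16, 17, 18, 27, 32, 39}
Sum = 4 + 7 + 11 + 14 + 16 + 17 + 18 + 27 + 32 + 39 = 185

185


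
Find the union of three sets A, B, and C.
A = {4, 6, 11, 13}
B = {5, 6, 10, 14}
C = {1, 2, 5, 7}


Set A = {4, 6, 11, 13}
Set B = {5, 6, 10, 14}
Set C = {1, 2, 5, 7}
First, A ∪ B = {4, 5, 6, 10, 11, 13, 14}
Then, (A ∪ B) ∪ C = {1, 2, 4, 5, 6, 7, 10, 11, 13, 14}

{1, 2, 4, 5, 6, 7, 10, 11, 13, 14}


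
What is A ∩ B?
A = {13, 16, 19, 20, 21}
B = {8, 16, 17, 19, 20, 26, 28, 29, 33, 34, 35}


Set A = {13, 16, 19, 20, 21}
Set B = {8, 16, 17, 19, 20, 26, 28, 29, 33, 34, 35}
A ∩ B includes only elements in both sets.
Check each element of A against B:
13 ✗, 16 ✓, 19 ✓, 20 ✓, 21 ✗
A ∩ B = {16, 19, 20}

{16, 19, 20}


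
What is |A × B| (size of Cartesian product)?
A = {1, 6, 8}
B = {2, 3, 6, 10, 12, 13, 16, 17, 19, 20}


Set A = {1, 6, 8} has 3 elements.
Set B = {2, 3, 6, 10, 12, 13, 16, 17, 19, 20} has 10 elements.
|A × B| = |A| × |B| = 3 × 10 = 30

30


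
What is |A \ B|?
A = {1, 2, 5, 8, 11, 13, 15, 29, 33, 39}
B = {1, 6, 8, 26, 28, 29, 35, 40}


Set A = {1, 2, 5, 8, 11, 13, 15, 29, 33, 39}
Set B = {1, 6, 8, 26, 28, 29, 35, 40}
A \ B = {2, 5, 11, 13, 15, 33, 39}
|A \ B| = 7

7


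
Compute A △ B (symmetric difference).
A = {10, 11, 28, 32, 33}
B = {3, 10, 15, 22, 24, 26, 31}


Set A = {10, 11, 28, 32, 33}
Set B = {3, 10, 15, 22, 24, 26, 31}
A △ B = (A \ B) ∪ (B \ A)
Elements in A but not B: {11, 28, 32, 33}
Elements in B but not A: {3, 15, 22, 24, 26, 31}
A △ B = {3, 11, 15, 22, 24, 26, 28, 31, 32, 33}

{3, 11, 15, 22, 24, 26, 28, 31, 32, 33}


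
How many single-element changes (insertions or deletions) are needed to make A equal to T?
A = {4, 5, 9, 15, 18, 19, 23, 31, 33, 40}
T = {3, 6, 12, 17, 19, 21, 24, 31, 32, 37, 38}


Set A = {4, 5, 9, 15, 18, 19, 23, 31, 33, 40}
Set T = {3, 6, 12, 17, 19, 21, 24, 31, 32, 37, 38}
Elements to remove from A (in A, not in T): {4, 5, 9, 15, 18, 23, 33, 40} → 8 removals
Elements to add to A (in T, not in A): {3, 6, 12, 17, 21, 24, 32, 37, 38} → 9 additions
Total edits = 8 + 9 = 17

17


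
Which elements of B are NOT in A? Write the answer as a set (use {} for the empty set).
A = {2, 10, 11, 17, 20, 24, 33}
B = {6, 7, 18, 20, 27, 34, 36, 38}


Set A = {2, 10, 11, 17, 20, 24, 33}
Set B = {6, 7, 18, 20, 27, 34, 36, 38}
Check each element of B against A:
6 ∉ A (include), 7 ∉ A (include), 18 ∉ A (include), 20 ∈ A, 27 ∉ A (include), 34 ∉ A (include), 36 ∉ A (include), 38 ∉ A (include)
Elements of B not in A: {6, 7, 18, 27, 34, 36, 38}

{6, 7, 18, 27, 34, 36, 38}


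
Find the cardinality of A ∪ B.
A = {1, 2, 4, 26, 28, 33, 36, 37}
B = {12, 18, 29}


Set A = {1, 2, 4, 26, 28, 33, 36, 37}, |A| = 8
Set B = {12, 18, 29}, |B| = 3
A ∩ B = {}, |A ∩ B| = 0
|A ∪ B| = |A| + |B| - |A ∩ B| = 8 + 3 - 0 = 11

11


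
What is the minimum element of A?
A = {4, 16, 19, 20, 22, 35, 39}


Set A = {4, 16, 19, 20, 22, 35, 39}
Elements in ascending order: 4, 16, 19, 20, 22, 35, 39
The smallest element is 4.

4


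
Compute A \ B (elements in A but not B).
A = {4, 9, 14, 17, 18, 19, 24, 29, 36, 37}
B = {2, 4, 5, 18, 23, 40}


Set A = {4, 9, 14, 17, 18, 19, 24, 29, 36, 37}
Set B = {2, 4, 5, 18, 23, 40}
A \ B includes elements in A that are not in B.
Check each element of A:
4 (in B, remove), 9 (not in B, keep), 14 (not in B, keep), 17 (not in B, keep), 18 (in B, remove), 19 (not in B, keep), 24 (not in B, keep), 29 (not in B, keep), 36 (not in B, keep), 37 (not in B, keep)
A \ B = {9, 14, 17, 19, 24, 29, 36, 37}

{9, 14, 17, 19, 24, 29, 36, 37}


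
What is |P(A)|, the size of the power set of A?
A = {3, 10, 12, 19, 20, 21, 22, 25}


Set A = {3, 10, 12, 19, 20, 21, 22, 25}
|A| = 8
The power set P(A) contains all subsets of A.
|P(A)| = 2^|A| = 2^8 = 256

256


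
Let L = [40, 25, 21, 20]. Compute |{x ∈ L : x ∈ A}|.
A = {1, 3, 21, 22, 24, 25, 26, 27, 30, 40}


Set A = {1, 3, 21, 22, 24, 25, 26, 27, 30, 40}
Candidates: [40, 25, 21, 20]
Check each candidate:
40 ∈ A, 25 ∈ A, 21 ∈ A, 20 ∉ A
Count of candidates in A: 3

3


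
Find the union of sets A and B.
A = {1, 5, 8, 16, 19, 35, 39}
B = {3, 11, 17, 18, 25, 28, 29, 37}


Set A = {1, 5, 8, 16, 19, 35, 39}
Set B = {3, 11, 17, 18, 25, 28, 29, 37}
A ∪ B includes all elements in either set.
Elements from A: {1, 5, 8, 16, 19, 35, 39}
Elements from B not already included: {3, 11, 17, 18, 25, 28, 29, 37}
A ∪ B = {1, 3, 5, 8, 11, 16, 17, 18, 19, 25, 28, 29, 35, 37, 39}

{1, 3, 5, 8, 11, 16, 17, 18, 19, 25, 28, 29, 35, 37, 39}


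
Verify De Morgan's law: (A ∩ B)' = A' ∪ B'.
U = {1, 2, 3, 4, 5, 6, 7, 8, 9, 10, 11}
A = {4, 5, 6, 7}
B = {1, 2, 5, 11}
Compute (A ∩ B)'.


U = {1, 2, 3, 4, 5, 6, 7, 8, 9, 10, 11}
A = {4, 5, 6, 7}, B = {1, 2, 5, 11}
A ∩ B = {5}
(A ∩ B)' = U \ (A ∩ B) = {1, 2, 3, 4, 6, 7, 8, 9, 10, 11}
Verification via A' ∪ B': A' = {1, 2, 3, 8, 9, 10, 11}, B' = {3, 4, 6, 7, 8, 9, 10}
A' ∪ B' = {1, 2, 3, 4, 6, 7, 8, 9, 10, 11} ✓

{1, 2, 3, 4, 6, 7, 8, 9, 10, 11}


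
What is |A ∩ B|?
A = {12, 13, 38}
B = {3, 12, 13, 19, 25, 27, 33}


Set A = {12, 13, 38}
Set B = {3, 12, 13, 19, 25, 27, 33}
A ∩ B = {12, 13}
|A ∩ B| = 2

2


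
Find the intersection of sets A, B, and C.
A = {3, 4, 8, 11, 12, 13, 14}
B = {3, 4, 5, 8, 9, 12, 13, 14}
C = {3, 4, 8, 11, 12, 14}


Set A = {3, 4, 8, 11, 12, 13, 14}
Set B = {3, 4, 5, 8, 9, 12, 13, 14}
Set C = {3, 4, 8, 11, 12, 14}
First, A ∩ B = {3, 4, 8, 12, 13, 14}
Then, (A ∩ B) ∩ C = {3, 4, 8, 12, 14}

{3, 4, 8, 12, 14}


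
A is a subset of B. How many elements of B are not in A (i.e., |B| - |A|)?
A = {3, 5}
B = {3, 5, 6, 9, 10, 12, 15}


Set A = {3, 5}, |A| = 2
Set B = {3, 5, 6, 9, 10, 12, 15}, |B| = 7
Since A ⊆ B: B \ A = {6, 9, 10, 12, 15}
|B| - |A| = 7 - 2 = 5

5


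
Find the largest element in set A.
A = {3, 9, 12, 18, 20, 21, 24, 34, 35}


Set A = {3, 9, 12, 18, 20, 21, 24, 34, 35}
Elements in ascending order: 3, 9, 12, 18, 20, 21, 24, 34, 35
The largest element is 35.

35


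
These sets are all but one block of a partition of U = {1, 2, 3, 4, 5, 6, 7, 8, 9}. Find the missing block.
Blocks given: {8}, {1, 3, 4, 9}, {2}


U = {1, 2, 3, 4, 5, 6, 7, 8, 9}
Shown blocks: {8}, {1, 3, 4, 9}, {2}
A partition's blocks are pairwise disjoint and cover U, so the missing block = U \ (union of shown blocks).
Union of shown blocks: {1, 2, 3, 4, 8, 9}
Missing block = U \ (union) = {5, 6, 7}

{5, 6, 7}


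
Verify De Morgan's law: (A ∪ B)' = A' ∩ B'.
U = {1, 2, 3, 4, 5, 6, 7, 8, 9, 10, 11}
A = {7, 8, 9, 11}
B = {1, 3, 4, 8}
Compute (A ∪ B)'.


U = {1, 2, 3, 4, 5, 6, 7, 8, 9, 10, 11}
A = {7, 8, 9, 11}, B = {1, 3, 4, 8}
A ∪ B = {1, 3, 4, 7, 8, 9, 11}
(A ∪ B)' = U \ (A ∪ B) = {2, 5, 6, 10}
Verification via A' ∩ B': A' = {1, 2, 3, 4, 5, 6, 10}, B' = {2, 5, 6, 7, 9, 10, 11}
A' ∩ B' = {2, 5, 6, 10} ✓

{2, 5, 6, 10}


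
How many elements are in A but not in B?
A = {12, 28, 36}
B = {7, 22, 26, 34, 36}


Set A = {12, 28, 36}
Set B = {7, 22, 26, 34, 36}
A \ B = {12, 28}
|A \ B| = 2

2


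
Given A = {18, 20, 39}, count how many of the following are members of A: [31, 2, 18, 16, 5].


Set A = {18, 20, 39}
Candidates: [31, 2, 18, 16, 5]
Check each candidate:
31 ∉ A, 2 ∉ A, 18 ∈ A, 16 ∉ A, 5 ∉ A
Count of candidates in A: 1

1


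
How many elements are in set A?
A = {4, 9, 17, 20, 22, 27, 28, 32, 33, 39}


Set A = {4, 9, 17, 20, 22, 27, 28, 32, 33, 39}
Listing elements: 4, 9, 17, 20, 22, 27, 28, 32, 33, 39
Counting: 10 elements
|A| = 10

10


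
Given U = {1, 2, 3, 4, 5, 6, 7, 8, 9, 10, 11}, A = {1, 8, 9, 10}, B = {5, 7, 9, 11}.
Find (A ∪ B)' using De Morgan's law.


U = {1, 2, 3, 4, 5, 6, 7, 8, 9, 10, 11}
A = {1, 8, 9, 10}, B = {5, 7, 9, 11}
A ∪ B = {1, 5, 7, 8, 9, 10, 11}
(A ∪ B)' = U \ (A ∪ B) = {2, 3, 4, 6}
Verification via A' ∩ B': A' = {2, 3, 4, 5, 6, 7, 11}, B' = {1, 2, 3, 4, 6, 8, 10}
A' ∩ B' = {2, 3, 4, 6} ✓

{2, 3, 4, 6}


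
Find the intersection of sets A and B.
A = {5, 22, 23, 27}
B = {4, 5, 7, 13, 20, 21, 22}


Set A = {5, 22, 23, 27}
Set B = {4, 5, 7, 13, 20, 21, 22}
A ∩ B includes only elements in both sets.
Check each element of A against B:
5 ✓, 22 ✓, 23 ✗, 27 ✗
A ∩ B = {5, 22}

{5, 22}


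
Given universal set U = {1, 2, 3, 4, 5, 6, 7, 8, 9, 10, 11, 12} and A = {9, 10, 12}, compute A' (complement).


Universal set U = {1, 2, 3, 4, 5, 6, 7, 8, 9, 10, 11, 12}
Set A = {9, 10, 12}
A' = U \ A = elements in U but not in A
Checking each element of U:
1 (not in A, include), 2 (not in A, include), 3 (not in A, include), 4 (not in A, include), 5 (not in A, include), 6 (not in A, include), 7 (not in A, include), 8 (not in A, include), 9 (in A, exclude), 10 (in A, exclude), 11 (not in A, include), 12 (in A, exclude)
A' = {1, 2, 3, 4, 5, 6, 7, 8, 11}

{1, 2, 3, 4, 5, 6, 7, 8, 11}


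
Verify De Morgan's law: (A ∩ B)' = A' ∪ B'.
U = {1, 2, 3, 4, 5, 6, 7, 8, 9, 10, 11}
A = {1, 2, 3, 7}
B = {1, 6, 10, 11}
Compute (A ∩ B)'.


U = {1, 2, 3, 4, 5, 6, 7, 8, 9, 10, 11}
A = {1, 2, 3, 7}, B = {1, 6, 10, 11}
A ∩ B = {1}
(A ∩ B)' = U \ (A ∩ B) = {2, 3, 4, 5, 6, 7, 8, 9, 10, 11}
Verification via A' ∪ B': A' = {4, 5, 6, 8, 9, 10, 11}, B' = {2, 3, 4, 5, 7, 8, 9}
A' ∪ B' = {2, 3, 4, 5, 6, 7, 8, 9, 10, 11} ✓

{2, 3, 4, 5, 6, 7, 8, 9, 10, 11}


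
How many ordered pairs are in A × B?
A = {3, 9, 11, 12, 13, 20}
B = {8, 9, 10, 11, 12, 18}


Set A = {3, 9, 11, 12, 13, 20} has 6 elements.
Set B = {8, 9, 10, 11, 12, 18} has 6 elements.
|A × B| = |A| × |B| = 6 × 6 = 36

36


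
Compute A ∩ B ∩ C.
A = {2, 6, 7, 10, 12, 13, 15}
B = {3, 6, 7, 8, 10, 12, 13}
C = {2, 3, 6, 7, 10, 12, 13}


Set A = {2, 6, 7, 10, 12, 13, 15}
Set B = {3, 6, 7, 8, 10, 12, 13}
Set C = {2, 3, 6, 7, 10, 12, 13}
First, A ∩ B = {6, 7, 10, 12, 13}
Then, (A ∩ B) ∩ C = {6, 7, 10, 12, 13}

{6, 7, 10, 12, 13}


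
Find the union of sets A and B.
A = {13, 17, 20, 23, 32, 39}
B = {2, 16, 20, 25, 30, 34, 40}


Set A = {13, 17, 20, 23, 32, 39}
Set B = {2, 16, 20, 25, 30, 34, 40}
A ∪ B includes all elements in either set.
Elements from A: {13, 17, 20, 23, 32, 39}
Elements from B not already included: {2, 16, 25, 30, 34, 40}
A ∪ B = {2, 13, 16, 17, 20, 23, 25, 30, 32, 34, 39, 40}

{2, 13, 16, 17, 20, 23, 25, 30, 32, 34, 39, 40}


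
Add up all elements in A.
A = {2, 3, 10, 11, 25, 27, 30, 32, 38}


Set A = {2, 3, 10, 11, 25, 27, 30, 32, 38}
Sum = 2 + 3 + 10 + 11 + 25 + 27 + 30 + 32 + 38 = 178

178


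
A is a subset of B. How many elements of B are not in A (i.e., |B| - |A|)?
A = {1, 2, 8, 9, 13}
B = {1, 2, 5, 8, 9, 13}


Set A = {1, 2, 8, 9, 13}, |A| = 5
Set B = {1, 2, 5, 8, 9, 13}, |B| = 6
Since A ⊆ B: B \ A = {5}
|B| - |A| = 6 - 5 = 1

1


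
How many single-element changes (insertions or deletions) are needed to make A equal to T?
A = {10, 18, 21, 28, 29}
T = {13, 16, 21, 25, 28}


Set A = {10, 18, 21, 28, 29}
Set T = {13, 16, 21, 25, 28}
Elements to remove from A (in A, not in T): {10, 18, 29} → 3 removals
Elements to add to A (in T, not in A): {13, 16, 25} → 3 additions
Total edits = 3 + 3 = 6

6


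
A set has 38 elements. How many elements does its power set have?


The set has 38 elements.
The power set contains all possible subsets.
|P(A)| = 2^|A| = 2^38 = 274877906944

274877906944


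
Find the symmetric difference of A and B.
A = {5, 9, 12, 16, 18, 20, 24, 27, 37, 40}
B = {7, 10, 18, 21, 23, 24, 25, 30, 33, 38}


Set A = {5, 9, 12, 16, 18, 20, 24, 27, 37, 40}
Set B = {7, 10, 18, 21, 23, 24, 25, 30, 33, 38}
A △ B = (A \ B) ∪ (B \ A)
Elements in A but not B: {5, 9, 12, 16, 20, 27, 37, 40}
Elements in B but not A: {7, 10, 21, 23, 25, 30, 33, 38}
A △ B = {5, 7, 9, 10, 12, 16, 20, 21, 23, 25, 27, 30, 33, 37, 38, 40}

{5, 7, 9, 10, 12, 16, 20, 21, 23, 25, 27, 30, 33, 37, 38, 40}


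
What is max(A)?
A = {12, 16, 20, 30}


Set A = {12, 16, 20, 30}
Elements in ascending order: 12, 16, 20, 30
The largest element is 30.

30


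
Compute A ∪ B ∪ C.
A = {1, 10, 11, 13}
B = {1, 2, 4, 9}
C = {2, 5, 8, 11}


Set A = {1, 10, 11, 13}
Set B = {1, 2, 4, 9}
Set C = {2, 5, 8, 11}
First, A ∪ B = {1, 2, 4, 9, 10, 11, 13}
Then, (A ∪ B) ∪ C = {1, 2, 4, 5, 8, 9, 10, 11, 13}

{1, 2, 4, 5, 8, 9, 10, 11, 13}


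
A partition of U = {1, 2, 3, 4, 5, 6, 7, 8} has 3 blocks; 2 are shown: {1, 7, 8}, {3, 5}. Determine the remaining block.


U = {1, 2, 3, 4, 5, 6, 7, 8}
Shown blocks: {1, 7, 8}, {3, 5}
A partition's blocks are pairwise disjoint and cover U, so the missing block = U \ (union of shown blocks).
Union of shown blocks: {1, 3, 5, 7, 8}
Missing block = U \ (union) = {2, 4, 6}

{2, 4, 6}


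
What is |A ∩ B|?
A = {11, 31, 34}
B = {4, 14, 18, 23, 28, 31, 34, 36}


Set A = {11, 31, 34}
Set B = {4, 14, 18, 23, 28, 31, 34, 36}
A ∩ B = {31, 34}
|A ∩ B| = 2

2


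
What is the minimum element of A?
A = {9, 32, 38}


Set A = {9, 32, 38}
Elements in ascending order: 9, 32, 38
The smallest element is 9.

9


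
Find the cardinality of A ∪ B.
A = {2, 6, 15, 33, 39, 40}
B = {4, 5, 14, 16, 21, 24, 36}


Set A = {2, 6, 15, 33, 39, 40}, |A| = 6
Set B = {4, 5, 14, 16, 21, 24, 36}, |B| = 7
A ∩ B = {}, |A ∩ B| = 0
|A ∪ B| = |A| + |B| - |A ∩ B| = 6 + 7 - 0 = 13

13


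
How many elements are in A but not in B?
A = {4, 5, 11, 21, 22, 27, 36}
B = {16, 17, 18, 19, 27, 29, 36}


Set A = {4, 5, 11, 21, 22, 27, 36}
Set B = {16, 17, 18, 19, 27, 29, 36}
A \ B = {4, 5, 11, 21, 22}
|A \ B| = 5

5


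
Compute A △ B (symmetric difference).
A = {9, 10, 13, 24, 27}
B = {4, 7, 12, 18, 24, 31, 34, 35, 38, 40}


Set A = {9, 10, 13, 24, 27}
Set B = {4, 7, 12, 18, 24, 31, 34, 35, 38, 40}
A △ B = (A \ B) ∪ (B \ A)
Elements in A but not B: {9, 10, 13, 27}
Elements in B but not A: {4, 7, 12, 18, 31, 34, 35, 38, 40}
A △ B = {4, 7, 9, 10, 12, 13, 18, 27, 31, 34, 35, 38, 40}

{4, 7, 9, 10, 12, 13, 18, 27, 31, 34, 35, 38, 40}


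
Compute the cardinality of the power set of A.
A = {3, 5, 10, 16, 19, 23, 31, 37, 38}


Set A = {3, 5, 10, 16, 19, 23, 31, 37, 38}
|A| = 9
The power set P(A) contains all subsets of A.
|P(A)| = 2^|A| = 2^9 = 512

512


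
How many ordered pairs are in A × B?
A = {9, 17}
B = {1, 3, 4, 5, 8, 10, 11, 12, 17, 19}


Set A = {9, 17} has 2 elements.
Set B = {1, 3, 4, 5, 8, 10, 11, 12, 17, 19} has 10 elements.
|A × B| = |A| × |B| = 2 × 10 = 20

20


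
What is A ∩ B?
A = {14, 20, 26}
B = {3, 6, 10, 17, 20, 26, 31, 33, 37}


Set A = {14, 20, 26}
Set B = {3, 6, 10, 17, 20, 26, 31, 33, 37}
A ∩ B includes only elements in both sets.
Check each element of A against B:
14 ✗, 20 ✓, 26 ✓
A ∩ B = {20, 26}

{20, 26}


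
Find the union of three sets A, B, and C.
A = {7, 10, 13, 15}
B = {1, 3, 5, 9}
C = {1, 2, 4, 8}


Set A = {7, 10, 13, 15}
Set B = {1, 3, 5, 9}
Set C = {1, 2, 4, 8}
First, A ∪ B = {1, 3, 5, 7, 9, 10, 13, 15}
Then, (A ∪ B) ∪ C = {1, 2, 3, 4, 5, 7, 8, 9, 10, 13, 15}

{1, 2, 3, 4, 5, 7, 8, 9, 10, 13, 15}


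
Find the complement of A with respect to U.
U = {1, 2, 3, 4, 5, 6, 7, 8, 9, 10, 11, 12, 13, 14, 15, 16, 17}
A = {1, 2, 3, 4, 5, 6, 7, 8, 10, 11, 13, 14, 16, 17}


Universal set U = {1, 2, 3, 4, 5, 6, 7, 8, 9, 10, 11, 12, 13, 14, 15, 16, 17}
Set A = {1, 2, 3, 4, 5, 6, 7, 8, 10, 11, 13, 14, 16, 17}
A' = U \ A = elements in U but not in A
Checking each element of U:
1 (in A, exclude), 2 (in A, exclude), 3 (in A, exclude), 4 (in A, exclude), 5 (in A, exclude), 6 (in A, exclude), 7 (in A, exclude), 8 (in A, exclude), 9 (not in A, include), 10 (in A, exclude), 11 (in A, exclude), 12 (not in A, include), 13 (in A, exclude), 14 (in A, exclude), 15 (not in A, include), 16 (in A, exclude), 17 (in A, exclude)
A' = {9, 12, 15}

{9, 12, 15}


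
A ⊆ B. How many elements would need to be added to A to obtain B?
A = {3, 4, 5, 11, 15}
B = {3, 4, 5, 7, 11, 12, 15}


Set A = {3, 4, 5, 11, 15}, |A| = 5
Set B = {3, 4, 5, 7, 11, 12, 15}, |B| = 7
Since A ⊆ B: B \ A = {7, 12}
|B| - |A| = 7 - 5 = 2

2


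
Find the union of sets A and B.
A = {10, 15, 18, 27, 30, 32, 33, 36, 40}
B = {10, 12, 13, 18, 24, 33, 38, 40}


Set A = {10, 15, 18, 27, 30, 32, 33, 36, 40}
Set B = {10, 12, 13, 18, 24, 33, 38, 40}
A ∪ B includes all elements in either set.
Elements from A: {10, 15, 18, 27, 30, 32, 33, 36, 40}
Elements from B not already included: {12, 13, 24, 38}
A ∪ B = {10, 12, 13, 15, 18, 24, 27, 30, 32, 33, 36, 38, 40}

{10, 12, 13, 15, 18, 24, 27, 30, 32, 33, 36, 38, 40}


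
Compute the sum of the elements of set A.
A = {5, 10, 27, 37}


Set A = {5, 10, 27, 37}
Sum = 5 + 10 + 27 + 37 = 79

79


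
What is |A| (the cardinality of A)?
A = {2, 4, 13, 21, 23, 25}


Set A = {2, 4, 13, 21, 23, 25}
Listing elements: 2, 4, 13, 21, 23, 25
Counting: 6 elements
|A| = 6

6


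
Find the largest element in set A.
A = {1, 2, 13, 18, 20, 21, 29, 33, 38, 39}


Set A = {1, 2, 13, 18, 20, 21, 29, 33, 38, 39}
Elements in ascending order: 1, 2, 13, 18, 20, 21, 29, 33, 38, 39
The largest element is 39.

39


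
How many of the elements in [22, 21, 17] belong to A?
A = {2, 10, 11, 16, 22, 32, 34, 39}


Set A = {2, 10, 11, 16, 22, 32, 34, 39}
Candidates: [22, 21, 17]
Check each candidate:
22 ∈ A, 21 ∉ A, 17 ∉ A
Count of candidates in A: 1

1


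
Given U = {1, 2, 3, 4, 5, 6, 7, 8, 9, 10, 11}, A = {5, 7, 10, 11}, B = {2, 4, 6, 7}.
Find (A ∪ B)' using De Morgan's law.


U = {1, 2, 3, 4, 5, 6, 7, 8, 9, 10, 11}
A = {5, 7, 10, 11}, B = {2, 4, 6, 7}
A ∪ B = {2, 4, 5, 6, 7, 10, 11}
(A ∪ B)' = U \ (A ∪ B) = {1, 3, 8, 9}
Verification via A' ∩ B': A' = {1, 2, 3, 4, 6, 8, 9}, B' = {1, 3, 5, 8, 9, 10, 11}
A' ∩ B' = {1, 3, 8, 9} ✓

{1, 3, 8, 9}


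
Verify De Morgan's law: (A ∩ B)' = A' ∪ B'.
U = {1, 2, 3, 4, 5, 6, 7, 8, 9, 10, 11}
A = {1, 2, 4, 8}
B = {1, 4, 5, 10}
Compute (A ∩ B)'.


U = {1, 2, 3, 4, 5, 6, 7, 8, 9, 10, 11}
A = {1, 2, 4, 8}, B = {1, 4, 5, 10}
A ∩ B = {1, 4}
(A ∩ B)' = U \ (A ∩ B) = {2, 3, 5, 6, 7, 8, 9, 10, 11}
Verification via A' ∪ B': A' = {3, 5, 6, 7, 9, 10, 11}, B' = {2, 3, 6, 7, 8, 9, 11}
A' ∪ B' = {2, 3, 5, 6, 7, 8, 9, 10, 11} ✓

{2, 3, 5, 6, 7, 8, 9, 10, 11}


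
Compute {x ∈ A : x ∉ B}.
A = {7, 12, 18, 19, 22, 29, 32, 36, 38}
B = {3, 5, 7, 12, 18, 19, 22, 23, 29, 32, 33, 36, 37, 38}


Set A = {7, 12, 18, 19, 22, 29, 32, 36, 38}
Set B = {3, 5, 7, 12, 18, 19, 22, 23, 29, 32, 33, 36, 37, 38}
Check each element of A against B:
7 ∈ B, 12 ∈ B, 18 ∈ B, 19 ∈ B, 22 ∈ B, 29 ∈ B, 32 ∈ B, 36 ∈ B, 38 ∈ B
Elements of A not in B: {}

{}


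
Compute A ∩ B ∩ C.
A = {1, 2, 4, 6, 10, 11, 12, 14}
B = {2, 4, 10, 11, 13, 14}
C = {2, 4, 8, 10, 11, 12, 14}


Set A = {1, 2, 4, 6, 10, 11, 12, 14}
Set B = {2, 4, 10, 11, 13, 14}
Set C = {2, 4, 8, 10, 11, 12, 14}
First, A ∩ B = {2, 4, 10, 11, 14}
Then, (A ∩ B) ∩ C = {2, 4, 10, 11, 14}

{2, 4, 10, 11, 14}


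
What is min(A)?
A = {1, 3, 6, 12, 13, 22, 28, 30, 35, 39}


Set A = {1, 3, 6, 12, 13, 22, 28, 30, 35, 39}
Elements in ascending order: 1, 3, 6, 12, 13, 22, 28, 30, 35, 39
The smallest element is 1.

1


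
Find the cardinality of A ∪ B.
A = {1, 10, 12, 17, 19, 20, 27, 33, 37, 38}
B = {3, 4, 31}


Set A = {1, 10, 12, 17, 19, 20, 27, 33, 37, 38}, |A| = 10
Set B = {3, 4, 31}, |B| = 3
A ∩ B = {}, |A ∩ B| = 0
|A ∪ B| = |A| + |B| - |A ∩ B| = 10 + 3 - 0 = 13

13


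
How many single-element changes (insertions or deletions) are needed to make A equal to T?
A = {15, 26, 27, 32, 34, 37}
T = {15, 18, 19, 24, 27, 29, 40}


Set A = {15, 26, 27, 32, 34, 37}
Set T = {15, 18, 19, 24, 27, 29, 40}
Elements to remove from A (in A, not in T): {26, 32, 34, 37} → 4 removals
Elements to add to A (in T, not in A): {18, 19, 24, 29, 40} → 5 additions
Total edits = 4 + 5 = 9

9


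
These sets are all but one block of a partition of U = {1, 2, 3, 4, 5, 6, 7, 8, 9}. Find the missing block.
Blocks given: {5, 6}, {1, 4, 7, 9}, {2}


U = {1, 2, 3, 4, 5, 6, 7, 8, 9}
Shown blocks: {5, 6}, {1, 4, 7, 9}, {2}
A partition's blocks are pairwise disjoint and cover U, so the missing block = U \ (union of shown blocks).
Union of shown blocks: {1, 2, 4, 5, 6, 7, 9}
Missing block = U \ (union) = {3, 8}

{3, 8}


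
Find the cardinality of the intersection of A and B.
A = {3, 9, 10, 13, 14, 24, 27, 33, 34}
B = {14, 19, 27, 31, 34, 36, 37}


Set A = {3, 9, 10, 13, 14, 24, 27, 33, 34}
Set B = {14, 19, 27, 31, 34, 36, 37}
A ∩ B = {14, 27, 34}
|A ∩ B| = 3

3


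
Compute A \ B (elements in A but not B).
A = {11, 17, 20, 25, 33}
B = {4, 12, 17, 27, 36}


Set A = {11, 17, 20, 25, 33}
Set B = {4, 12, 17, 27, 36}
A \ B includes elements in A that are not in B.
Check each element of A:
11 (not in B, keep), 17 (in B, remove), 20 (not in B, keep), 25 (not in B, keep), 33 (not in B, keep)
A \ B = {11, 20, 25, 33}

{11, 20, 25, 33}


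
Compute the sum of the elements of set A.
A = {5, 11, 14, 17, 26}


Set A = {5, 11, 14, 17, 26}
Sum = 5 + 11 + 14 + 17 + 26 = 73

73


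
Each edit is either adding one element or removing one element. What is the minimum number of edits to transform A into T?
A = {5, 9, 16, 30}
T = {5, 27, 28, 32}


Set A = {5, 9, 16, 30}
Set T = {5, 27, 28, 32}
Elements to remove from A (in A, not in T): {9, 16, 30} → 3 removals
Elements to add to A (in T, not in A): {27, 28, 32} → 3 additions
Total edits = 3 + 3 = 6

6


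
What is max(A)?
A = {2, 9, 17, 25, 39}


Set A = {2, 9, 17, 25, 39}
Elements in ascending order: 2, 9, 17, 25, 39
The largest element is 39.

39


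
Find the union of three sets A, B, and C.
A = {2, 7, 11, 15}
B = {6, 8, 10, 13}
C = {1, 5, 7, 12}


Set A = {2, 7, 11, 15}
Set B = {6, 8, 10, 13}
Set C = {1, 5, 7, 12}
First, A ∪ B = {2, 6, 7, 8, 10, 11, 13, 15}
Then, (A ∪ B) ∪ C = {1, 2, 5, 6, 7, 8, 10, 11, 12, 13, 15}

{1, 2, 5, 6, 7, 8, 10, 11, 12, 13, 15}


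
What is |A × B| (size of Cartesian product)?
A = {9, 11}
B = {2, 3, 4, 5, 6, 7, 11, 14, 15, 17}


Set A = {9, 11} has 2 elements.
Set B = {2, 3, 4, 5, 6, 7, 11, 14, 15, 17} has 10 elements.
|A × B| = |A| × |B| = 2 × 10 = 20

20


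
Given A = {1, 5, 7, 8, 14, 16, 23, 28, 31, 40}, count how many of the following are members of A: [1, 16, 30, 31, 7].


Set A = {1, 5, 7, 8, 14, 16, 23, 28, 31, 40}
Candidates: [1, 16, 30, 31, 7]
Check each candidate:
1 ∈ A, 16 ∈ A, 30 ∉ A, 31 ∈ A, 7 ∈ A
Count of candidates in A: 4

4


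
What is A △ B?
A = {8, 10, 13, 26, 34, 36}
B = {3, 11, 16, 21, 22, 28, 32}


Set A = {8, 10, 13, 26, 34, 36}
Set B = {3, 11, 16, 21, 22, 28, 32}
A △ B = (A \ B) ∪ (B \ A)
Elements in A but not B: {8, 10, 13, 26, 34, 36}
Elements in B but not A: {3, 11, 16, 21, 22, 28, 32}
A △ B = {3, 8, 10, 11, 13, 16, 21, 22, 26, 28, 32, 34, 36}

{3, 8, 10, 11, 13, 16, 21, 22, 26, 28, 32, 34, 36}


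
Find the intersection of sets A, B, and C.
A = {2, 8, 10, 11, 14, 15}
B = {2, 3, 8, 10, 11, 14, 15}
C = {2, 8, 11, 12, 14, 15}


Set A = {2, 8, 10, 11, 14, 15}
Set B = {2, 3, 8, 10, 11, 14, 15}
Set C = {2, 8, 11, 12, 14, 15}
First, A ∩ B = {2, 8, 10, 11, 14, 15}
Then, (A ∩ B) ∩ C = {2, 8, 11, 14, 15}

{2, 8, 11, 14, 15}


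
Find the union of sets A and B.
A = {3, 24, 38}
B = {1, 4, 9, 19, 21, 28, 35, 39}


Set A = {3, 24, 38}
Set B = {1, 4, 9, 19, 21, 28, 35, 39}
A ∪ B includes all elements in either set.
Elements from A: {3, 24, 38}
Elements from B not already included: {1, 4, 9, 19, 21, 28, 35, 39}
A ∪ B = {1, 3, 4, 9, 19, 21, 24, 28, 35, 38, 39}

{1, 3, 4, 9, 19, 21, 24, 28, 35, 38, 39}


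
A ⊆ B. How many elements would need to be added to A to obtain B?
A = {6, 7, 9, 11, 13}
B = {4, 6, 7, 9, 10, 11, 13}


Set A = {6, 7, 9, 11, 13}, |A| = 5
Set B = {4, 6, 7, 9, 10, 11, 13}, |B| = 7
Since A ⊆ B: B \ A = {4, 10}
|B| - |A| = 7 - 5 = 2

2


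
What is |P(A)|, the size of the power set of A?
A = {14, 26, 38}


Set A = {14, 26, 38}
|A| = 3
The power set P(A) contains all subsets of A.
|P(A)| = 2^|A| = 2^3 = 8

8


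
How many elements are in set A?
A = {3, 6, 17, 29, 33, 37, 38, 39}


Set A = {3, 6, 17, 29, 33, 37, 38, 39}
Listing elements: 3, 6, 17, 29, 33, 37, 38, 39
Counting: 8 elements
|A| = 8

8


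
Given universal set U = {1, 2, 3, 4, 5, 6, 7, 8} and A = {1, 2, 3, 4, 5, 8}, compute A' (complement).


Universal set U = {1, 2, 3, 4, 5, 6, 7, 8}
Set A = {1, 2, 3, 4, 5, 8}
A' = U \ A = elements in U but not in A
Checking each element of U:
1 (in A, exclude), 2 (in A, exclude), 3 (in A, exclude), 4 (in A, exclude), 5 (in A, exclude), 6 (not in A, include), 7 (not in A, include), 8 (in A, exclude)
A' = {6, 7}

{6, 7}


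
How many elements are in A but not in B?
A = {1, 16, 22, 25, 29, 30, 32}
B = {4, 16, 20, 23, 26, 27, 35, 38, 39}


Set A = {1, 16, 22, 25, 29, 30, 32}
Set B = {4, 16, 20, 23, 26, 27, 35, 38, 39}
A \ B = {1, 22, 25, 29, 30, 32}
|A \ B| = 6

6


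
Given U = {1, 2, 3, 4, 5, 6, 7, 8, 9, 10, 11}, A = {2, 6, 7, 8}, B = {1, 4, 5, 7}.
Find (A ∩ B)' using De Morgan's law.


U = {1, 2, 3, 4, 5, 6, 7, 8, 9, 10, 11}
A = {2, 6, 7, 8}, B = {1, 4, 5, 7}
A ∩ B = {7}
(A ∩ B)' = U \ (A ∩ B) = {1, 2, 3, 4, 5, 6, 8, 9, 10, 11}
Verification via A' ∪ B': A' = {1, 3, 4, 5, 9, 10, 11}, B' = {2, 3, 6, 8, 9, 10, 11}
A' ∪ B' = {1, 2, 3, 4, 5, 6, 8, 9, 10, 11} ✓

{1, 2, 3, 4, 5, 6, 8, 9, 10, 11}


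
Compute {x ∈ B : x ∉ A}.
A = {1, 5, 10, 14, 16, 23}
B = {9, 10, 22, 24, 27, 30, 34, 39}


Set A = {1, 5, 10, 14, 16, 23}
Set B = {9, 10, 22, 24, 27, 30, 34, 39}
Check each element of B against A:
9 ∉ A (include), 10 ∈ A, 22 ∉ A (include), 24 ∉ A (include), 27 ∉ A (include), 30 ∉ A (include), 34 ∉ A (include), 39 ∉ A (include)
Elements of B not in A: {9, 22, 24, 27, 30, 34, 39}

{9, 22, 24, 27, 30, 34, 39}


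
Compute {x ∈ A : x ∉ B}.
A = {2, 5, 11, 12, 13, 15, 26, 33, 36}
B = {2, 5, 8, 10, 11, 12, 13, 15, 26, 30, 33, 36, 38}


Set A = {2, 5, 11, 12, 13, 15, 26, 33, 36}
Set B = {2, 5, 8, 10, 11, 12, 13, 15, 26, 30, 33, 36, 38}
Check each element of A against B:
2 ∈ B, 5 ∈ B, 11 ∈ B, 12 ∈ B, 13 ∈ B, 15 ∈ B, 26 ∈ B, 33 ∈ B, 36 ∈ B
Elements of A not in B: {}

{}


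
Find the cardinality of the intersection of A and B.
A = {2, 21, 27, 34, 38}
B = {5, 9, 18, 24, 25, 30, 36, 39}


Set A = {2, 21, 27, 34, 38}
Set B = {5, 9, 18, 24, 25, 30, 36, 39}
A ∩ B = {}
|A ∩ B| = 0

0


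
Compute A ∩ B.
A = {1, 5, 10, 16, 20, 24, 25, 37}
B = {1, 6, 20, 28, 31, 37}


Set A = {1, 5, 10, 16, 20, 24, 25, 37}
Set B = {1, 6, 20, 28, 31, 37}
A ∩ B includes only elements in both sets.
Check each element of A against B:
1 ✓, 5 ✗, 10 ✗, 16 ✗, 20 ✓, 24 ✗, 25 ✗, 37 ✓
A ∩ B = {1, 20, 37}

{1, 20, 37}


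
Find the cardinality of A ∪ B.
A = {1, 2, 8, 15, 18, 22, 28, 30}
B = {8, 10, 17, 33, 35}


Set A = {1, 2, 8, 15, 18, 22, 28, 30}, |A| = 8
Set B = {8, 10, 17, 33, 35}, |B| = 5
A ∩ B = {8}, |A ∩ B| = 1
|A ∪ B| = |A| + |B| - |A ∩ B| = 8 + 5 - 1 = 12

12


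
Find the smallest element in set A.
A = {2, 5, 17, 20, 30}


Set A = {2, 5, 17, 20, 30}
Elements in ascending order: 2, 5, 17, 20, 30
The smallest element is 2.

2


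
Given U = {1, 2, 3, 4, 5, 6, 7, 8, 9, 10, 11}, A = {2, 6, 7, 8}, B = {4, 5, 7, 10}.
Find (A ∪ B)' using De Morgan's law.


U = {1, 2, 3, 4, 5, 6, 7, 8, 9, 10, 11}
A = {2, 6, 7, 8}, B = {4, 5, 7, 10}
A ∪ B = {2, 4, 5, 6, 7, 8, 10}
(A ∪ B)' = U \ (A ∪ B) = {1, 3, 9, 11}
Verification via A' ∩ B': A' = {1, 3, 4, 5, 9, 10, 11}, B' = {1, 2, 3, 6, 8, 9, 11}
A' ∩ B' = {1, 3, 9, 11} ✓

{1, 3, 9, 11}


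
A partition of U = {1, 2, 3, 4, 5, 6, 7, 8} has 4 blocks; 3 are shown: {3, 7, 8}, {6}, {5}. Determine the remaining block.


U = {1, 2, 3, 4, 5, 6, 7, 8}
Shown blocks: {3, 7, 8}, {6}, {5}
A partition's blocks are pairwise disjoint and cover U, so the missing block = U \ (union of shown blocks).
Union of shown blocks: {3, 5, 6, 7, 8}
Missing block = U \ (union) = {1, 2, 4}

{1, 2, 4}


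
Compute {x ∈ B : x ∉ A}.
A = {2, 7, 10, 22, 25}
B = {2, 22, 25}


Set A = {2, 7, 10, 22, 25}
Set B = {2, 22, 25}
Check each element of B against A:
2 ∈ A, 22 ∈ A, 25 ∈ A
Elements of B not in A: {}

{}


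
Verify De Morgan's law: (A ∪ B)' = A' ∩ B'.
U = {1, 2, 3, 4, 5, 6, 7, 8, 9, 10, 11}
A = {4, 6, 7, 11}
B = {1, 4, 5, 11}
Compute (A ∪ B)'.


U = {1, 2, 3, 4, 5, 6, 7, 8, 9, 10, 11}
A = {4, 6, 7, 11}, B = {1, 4, 5, 11}
A ∪ B = {1, 4, 5, 6, 7, 11}
(A ∪ B)' = U \ (A ∪ B) = {2, 3, 8, 9, 10}
Verification via A' ∩ B': A' = {1, 2, 3, 5, 8, 9, 10}, B' = {2, 3, 6, 7, 8, 9, 10}
A' ∩ B' = {2, 3, 8, 9, 10} ✓

{2, 3, 8, 9, 10}


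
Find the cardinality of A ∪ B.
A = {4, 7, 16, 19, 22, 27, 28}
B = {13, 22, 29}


Set A = {4, 7, 16, 19, 22, 27, 28}, |A| = 7
Set B = {13, 22, 29}, |B| = 3
A ∩ B = {22}, |A ∩ B| = 1
|A ∪ B| = |A| + |B| - |A ∩ B| = 7 + 3 - 1 = 9

9


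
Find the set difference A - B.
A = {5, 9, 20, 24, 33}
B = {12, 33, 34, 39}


Set A = {5, 9, 20, 24, 33}
Set B = {12, 33, 34, 39}
A \ B includes elements in A that are not in B.
Check each element of A:
5 (not in B, keep), 9 (not in B, keep), 20 (not in B, keep), 24 (not in B, keep), 33 (in B, remove)
A \ B = {5, 9, 20, 24}

{5, 9, 20, 24}


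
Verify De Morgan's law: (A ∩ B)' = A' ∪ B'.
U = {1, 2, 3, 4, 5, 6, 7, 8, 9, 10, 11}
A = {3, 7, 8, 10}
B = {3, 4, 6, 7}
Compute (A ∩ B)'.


U = {1, 2, 3, 4, 5, 6, 7, 8, 9, 10, 11}
A = {3, 7, 8, 10}, B = {3, 4, 6, 7}
A ∩ B = {3, 7}
(A ∩ B)' = U \ (A ∩ B) = {1, 2, 4, 5, 6, 8, 9, 10, 11}
Verification via A' ∪ B': A' = {1, 2, 4, 5, 6, 9, 11}, B' = {1, 2, 5, 8, 9, 10, 11}
A' ∪ B' = {1, 2, 4, 5, 6, 8, 9, 10, 11} ✓

{1, 2, 4, 5, 6, 8, 9, 10, 11}


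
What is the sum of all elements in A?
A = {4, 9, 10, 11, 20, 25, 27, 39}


Set A = {4, 9, 10, 11, 20, 25, 27, 39}
Sum = 4 + 9 + 10 + 11 + 20 + 25 + 27 + 39 = 145

145


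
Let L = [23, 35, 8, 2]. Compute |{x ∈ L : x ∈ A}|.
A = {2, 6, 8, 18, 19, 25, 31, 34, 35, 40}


Set A = {2, 6, 8, 18, 19, 25, 31, 34, 35, 40}
Candidates: [23, 35, 8, 2]
Check each candidate:
23 ∉ A, 35 ∈ A, 8 ∈ A, 2 ∈ A
Count of candidates in A: 3

3


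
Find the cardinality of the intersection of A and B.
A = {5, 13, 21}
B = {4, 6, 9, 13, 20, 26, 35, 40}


Set A = {5, 13, 21}
Set B = {4, 6, 9, 13, 20, 26, 35, 40}
A ∩ B = {13}
|A ∩ B| = 1

1


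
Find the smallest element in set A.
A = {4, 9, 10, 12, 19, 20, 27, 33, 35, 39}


Set A = {4, 9, 10, 12, 19, 20, 27, 33, 35, 39}
Elements in ascending order: 4, 9, 10, 12, 19, 20, 27, 33, 35, 39
The smallest element is 4.

4


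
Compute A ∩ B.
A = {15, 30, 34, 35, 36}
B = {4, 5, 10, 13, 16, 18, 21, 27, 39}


Set A = {15, 30, 34, 35, 36}
Set B = {4, 5, 10, 13, 16, 18, 21, 27, 39}
A ∩ B includes only elements in both sets.
Check each element of A against B:
15 ✗, 30 ✗, 34 ✗, 35 ✗, 36 ✗
A ∩ B = {}

{}


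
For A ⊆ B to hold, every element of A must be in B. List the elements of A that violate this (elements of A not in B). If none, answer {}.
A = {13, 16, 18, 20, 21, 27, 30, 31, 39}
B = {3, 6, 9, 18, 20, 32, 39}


Set A = {13, 16, 18, 20, 21, 27, 30, 31, 39}
Set B = {3, 6, 9, 18, 20, 32, 39}
Check each element of A against B:
13 ∉ B (include), 16 ∉ B (include), 18 ∈ B, 20 ∈ B, 21 ∉ B (include), 27 ∉ B (include), 30 ∉ B (include), 31 ∉ B (include), 39 ∈ B
Elements of A not in B: {13, 16, 21, 27, 30, 31}

{13, 16, 21, 27, 30, 31}


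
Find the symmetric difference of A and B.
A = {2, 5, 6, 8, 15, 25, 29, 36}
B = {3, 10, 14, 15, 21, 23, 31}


Set A = {2, 5, 6, 8, 15, 25, 29, 36}
Set B = {3, 10, 14, 15, 21, 23, 31}
A △ B = (A \ B) ∪ (B \ A)
Elements in A but not B: {2, 5, 6, 8, 25, 29, 36}
Elements in B but not A: {3, 10, 14, 21, 23, 31}
A △ B = {2, 3, 5, 6, 8, 10, 14, 21, 23, 25, 29, 31, 36}

{2, 3, 5, 6, 8, 10, 14, 21, 23, 25, 29, 31, 36}


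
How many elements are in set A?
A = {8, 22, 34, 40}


Set A = {8, 22, 34, 40}
Listing elements: 8, 22, 34, 40
Counting: 4 elements
|A| = 4

4


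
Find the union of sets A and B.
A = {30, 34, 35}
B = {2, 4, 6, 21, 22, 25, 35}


Set A = {30, 34, 35}
Set B = {2, 4, 6, 21, 22, 25, 35}
A ∪ B includes all elements in either set.
Elements from A: {30, 34, 35}
Elements from B not already included: {2, 4, 6, 21, 22, 25}
A ∪ B = {2, 4, 6, 21, 22, 25, 30, 34, 35}

{2, 4, 6, 21, 22, 25, 30, 34, 35}


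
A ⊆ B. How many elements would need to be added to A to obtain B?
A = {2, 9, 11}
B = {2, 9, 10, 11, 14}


Set A = {2, 9, 11}, |A| = 3
Set B = {2, 9, 10, 11, 14}, |B| = 5
Since A ⊆ B: B \ A = {10, 14}
|B| - |A| = 5 - 3 = 2

2


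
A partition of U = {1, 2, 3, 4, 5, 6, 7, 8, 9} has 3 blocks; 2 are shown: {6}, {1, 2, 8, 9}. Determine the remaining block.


U = {1, 2, 3, 4, 5, 6, 7, 8, 9}
Shown blocks: {6}, {1, 2, 8, 9}
A partition's blocks are pairwise disjoint and cover U, so the missing block = U \ (union of shown blocks).
Union of shown blocks: {1, 2, 6, 8, 9}
Missing block = U \ (union) = {3, 4, 5, 7}

{3, 4, 5, 7}


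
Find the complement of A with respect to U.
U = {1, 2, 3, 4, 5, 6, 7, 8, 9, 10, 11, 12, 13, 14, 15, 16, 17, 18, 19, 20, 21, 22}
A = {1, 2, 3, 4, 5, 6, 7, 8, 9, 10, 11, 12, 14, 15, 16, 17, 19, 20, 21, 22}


Universal set U = {1, 2, 3, 4, 5, 6, 7, 8, 9, 10, 11, 12, 13, 14, 15, 16, 17, 18, 19, 20, 21, 22}
Set A = {1, 2, 3, 4, 5, 6, 7, 8, 9, 10, 11, 12, 14, 15, 16, 17, 19, 20, 21, 22}
A' = U \ A = elements in U but not in A
Checking each element of U:
1 (in A, exclude), 2 (in A, exclude), 3 (in A, exclude), 4 (in A, exclude), 5 (in A, exclude), 6 (in A, exclude), 7 (in A, exclude), 8 (in A, exclude), 9 (in A, exclude), 10 (in A, exclude), 11 (in A, exclude), 12 (in A, exclude), 13 (not in A, include), 14 (in A, exclude), 15 (in A, exclude), 16 (in A, exclude), 17 (in A, exclude), 18 (not in A, include), 19 (in A, exclude), 20 (in A, exclude), 21 (in A, exclude), 22 (in A, exclude)
A' = {13, 18}

{13, 18}
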